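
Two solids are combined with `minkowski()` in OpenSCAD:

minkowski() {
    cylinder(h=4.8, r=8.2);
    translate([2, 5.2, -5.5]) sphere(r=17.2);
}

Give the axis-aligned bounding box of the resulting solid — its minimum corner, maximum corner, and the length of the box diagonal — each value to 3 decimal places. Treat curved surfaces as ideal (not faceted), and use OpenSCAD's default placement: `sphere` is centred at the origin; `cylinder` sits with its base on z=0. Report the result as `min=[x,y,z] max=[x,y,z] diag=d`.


A = translate([2, 5.2, -5.5]) sphere(r=17.2) → bbox [-15.2,-12,-22.7] .. [19.2,22.4,11.7]
B = cylinder(h=4.8, r=8.2) → bbox [-8.2,-8.2,0] .. [8.2,8.2,4.8]
lo = A.lo+B.lo = [-15.2-8.2, -12-8.2, -22.7+0] = [-23.400,-20.200,-22.700]
hi = A.hi+B.hi = [19.2+8.2, 22.4+8.2, 11.7+4.8] = [27.400,30.600,16.500]
diag = √(50.8²+50.8²+39.2²) = √6697.92 = 81.841

min=[-23.400,-20.200,-22.700] max=[27.400,30.600,16.500] diag=81.841


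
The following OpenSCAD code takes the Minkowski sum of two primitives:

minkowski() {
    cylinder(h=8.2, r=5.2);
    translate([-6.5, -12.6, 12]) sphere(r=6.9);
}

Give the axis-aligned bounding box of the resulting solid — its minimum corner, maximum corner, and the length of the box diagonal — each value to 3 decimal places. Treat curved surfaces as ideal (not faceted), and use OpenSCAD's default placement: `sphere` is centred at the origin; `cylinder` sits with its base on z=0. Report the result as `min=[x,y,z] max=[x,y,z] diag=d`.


min=[-18.600,-24.700,5.100] max=[5.600,-0.500,27.100] diag=40.685

A = translate([-6.5, -12.6, 12]) sphere(r=6.9) → bbox [-13.4,-19.5,5.1] .. [0.4,-5.7,18.9]
B = cylinder(h=8.2, r=5.2) → bbox [-5.2,-5.2,0] .. [5.2,5.2,8.2]
lo = A.lo+B.lo = [-13.4-5.2, -19.5-5.2, 5.1+0] = [-18.600,-24.700,5.100]
hi = A.hi+B.hi = [0.4+5.2, -5.7+5.2, 18.9+8.2] = [5.600,-0.500,27.100]
diag = √(24.2²+24.2²+22²) = √1655.28 = 40.685


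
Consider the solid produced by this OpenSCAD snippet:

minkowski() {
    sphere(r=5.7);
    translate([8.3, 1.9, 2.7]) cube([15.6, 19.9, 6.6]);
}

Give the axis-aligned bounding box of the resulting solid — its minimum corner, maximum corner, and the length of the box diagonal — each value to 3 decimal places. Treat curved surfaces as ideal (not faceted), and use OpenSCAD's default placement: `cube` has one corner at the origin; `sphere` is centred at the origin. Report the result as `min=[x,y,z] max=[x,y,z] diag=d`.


min=[2.600,-3.800,-3.000] max=[29.600,27.500,15.000] diag=45.085

A = translate([8.3, 1.9, 2.7]) cube([15.6, 19.9, 6.6]) → bbox [8.3,1.9,2.7] .. [23.9,21.8,9.3]
B = sphere(r=5.7) → bbox [-5.7,-5.7,-5.7] .. [5.7,5.7,5.7]
lo = A.lo+B.lo = [8.3-5.7, 1.9-5.7, 2.7-5.7] = [2.600,-3.800,-3.000]
hi = A.hi+B.hi = [23.9+5.7, 21.8+5.7, 9.3+5.7] = [29.600,27.500,15.000]
diag = √(27²+31.3²+18²) = √2032.69 = 45.085


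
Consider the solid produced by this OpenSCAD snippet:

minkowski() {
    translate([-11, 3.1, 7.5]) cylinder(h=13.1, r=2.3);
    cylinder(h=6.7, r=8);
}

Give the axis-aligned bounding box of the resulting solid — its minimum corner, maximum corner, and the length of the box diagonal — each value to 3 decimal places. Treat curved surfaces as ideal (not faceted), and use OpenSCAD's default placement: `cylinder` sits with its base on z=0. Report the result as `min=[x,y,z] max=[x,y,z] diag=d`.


min=[-21.300,-7.200,7.500] max=[-0.700,13.400,27.300] diag=35.224

A = translate([-11, 3.1, 7.5]) cylinder(h=13.1, r=2.3) → bbox [-13.3,0.8,7.5] .. [-8.7,5.4,20.6]
B = cylinder(h=6.7, r=8) → bbox [-8,-8,0] .. [8,8,6.7]
lo = A.lo+B.lo = [-13.3-8, 0.8-8, 7.5+0] = [-21.300,-7.200,7.500]
hi = A.hi+B.hi = [-8.7+8, 5.4+8, 20.6+6.7] = [-0.700,13.400,27.300]
diag = √(20.6²+20.6²+19.8²) = √1240.76 = 35.224


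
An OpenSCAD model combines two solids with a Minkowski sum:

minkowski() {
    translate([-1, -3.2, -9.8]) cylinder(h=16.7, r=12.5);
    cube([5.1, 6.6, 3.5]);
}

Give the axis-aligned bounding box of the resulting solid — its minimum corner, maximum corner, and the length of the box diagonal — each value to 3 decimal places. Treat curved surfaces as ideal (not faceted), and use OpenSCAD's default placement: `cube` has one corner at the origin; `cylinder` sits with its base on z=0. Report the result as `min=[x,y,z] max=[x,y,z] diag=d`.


min=[-13.500,-15.700,-9.800] max=[16.600,15.900,10.400] diag=48.090

A = translate([-1, -3.2, -9.8]) cylinder(h=16.7, r=12.5) → bbox [-13.5,-15.7,-9.8] .. [11.5,9.3,6.9]
B = cube([5.1, 6.6, 3.5]) → bbox [0,0,0] .. [5.1,6.6,3.5]
lo = A.lo+B.lo = [-13.5+0, -15.7+0, -9.8+0] = [-13.500,-15.700,-9.800]
hi = A.hi+B.hi = [11.5+5.1, 9.3+6.6, 6.9+3.5] = [16.600,15.900,10.400]
diag = √(30.1²+31.6²+20.2²) = √2312.61 = 48.090


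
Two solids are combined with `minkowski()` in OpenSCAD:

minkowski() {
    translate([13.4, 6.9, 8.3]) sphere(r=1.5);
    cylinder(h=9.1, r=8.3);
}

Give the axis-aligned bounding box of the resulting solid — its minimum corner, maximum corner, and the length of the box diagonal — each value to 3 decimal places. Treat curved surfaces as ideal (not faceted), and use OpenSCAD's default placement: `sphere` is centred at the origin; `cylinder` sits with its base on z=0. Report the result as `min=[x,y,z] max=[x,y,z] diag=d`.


A = translate([13.4, 6.9, 8.3]) sphere(r=1.5) → bbox [11.9,5.4,6.8] .. [14.9,8.4,9.8]
B = cylinder(h=9.1, r=8.3) → bbox [-8.3,-8.3,0] .. [8.3,8.3,9.1]
lo = A.lo+B.lo = [11.9-8.3, 5.4-8.3, 6.8+0] = [3.600,-2.900,6.800]
hi = A.hi+B.hi = [14.9+8.3, 8.4+8.3, 9.8+9.1] = [23.200,16.700,18.900]
diag = √(19.6²+19.6²+12.1²) = √914.73 = 30.245

min=[3.600,-2.900,6.800] max=[23.200,16.700,18.900] diag=30.245


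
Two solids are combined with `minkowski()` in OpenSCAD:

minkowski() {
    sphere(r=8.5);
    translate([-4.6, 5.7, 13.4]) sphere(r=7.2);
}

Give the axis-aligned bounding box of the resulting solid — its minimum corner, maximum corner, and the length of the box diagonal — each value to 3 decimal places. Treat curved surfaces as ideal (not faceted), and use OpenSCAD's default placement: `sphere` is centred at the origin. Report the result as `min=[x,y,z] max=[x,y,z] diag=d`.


min=[-20.300,-10.000,-2.300] max=[11.100,21.400,29.100] diag=54.386

A = translate([-4.6, 5.7, 13.4]) sphere(r=7.2) → bbox [-11.8,-1.5,6.2] .. [2.6,12.9,20.6]
B = sphere(r=8.5) → bbox [-8.5,-8.5,-8.5] .. [8.5,8.5,8.5]
lo = A.lo+B.lo = [-11.8-8.5, -1.5-8.5, 6.2-8.5] = [-20.300,-10.000,-2.300]
hi = A.hi+B.hi = [2.6+8.5, 12.9+8.5, 20.6+8.5] = [11.100,21.400,29.100]
diag = √(31.4²+31.4²+31.4²) = √2957.88 = 54.386


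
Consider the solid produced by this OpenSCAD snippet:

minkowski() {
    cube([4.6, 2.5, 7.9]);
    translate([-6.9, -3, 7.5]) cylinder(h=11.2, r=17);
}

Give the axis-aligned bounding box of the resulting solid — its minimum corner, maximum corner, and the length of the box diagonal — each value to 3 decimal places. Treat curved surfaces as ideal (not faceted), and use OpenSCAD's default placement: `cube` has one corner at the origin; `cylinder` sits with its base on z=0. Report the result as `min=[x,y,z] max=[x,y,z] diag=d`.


min=[-23.900,-20.000,7.500] max=[14.700,16.500,26.600] diag=56.454

A = translate([-6.9, -3, 7.5]) cylinder(h=11.2, r=17) → bbox [-23.9,-20,7.5] .. [10.1,14,18.7]
B = cube([4.6, 2.5, 7.9]) → bbox [0,0,0] .. [4.6,2.5,7.9]
lo = A.lo+B.lo = [-23.9+0, -20+0, 7.5+0] = [-23.900,-20.000,7.500]
hi = A.hi+B.hi = [10.1+4.6, 14+2.5, 18.7+7.9] = [14.700,16.500,26.600]
diag = √(38.6²+36.5²+19.1²) = √3187.02 = 56.454


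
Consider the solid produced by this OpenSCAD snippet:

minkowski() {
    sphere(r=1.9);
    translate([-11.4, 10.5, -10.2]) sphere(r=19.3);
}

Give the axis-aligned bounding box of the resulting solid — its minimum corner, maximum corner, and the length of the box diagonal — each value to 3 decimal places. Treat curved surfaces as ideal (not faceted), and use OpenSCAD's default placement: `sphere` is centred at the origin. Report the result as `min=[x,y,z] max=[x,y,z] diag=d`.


A = translate([-11.4, 10.5, -10.2]) sphere(r=19.3) → bbox [-30.7,-8.8,-29.5] .. [7.9,29.8,9.1]
B = sphere(r=1.9) → bbox [-1.9,-1.9,-1.9] .. [1.9,1.9,1.9]
lo = A.lo+B.lo = [-30.7-1.9, -8.8-1.9, -29.5-1.9] = [-32.600,-10.700,-31.400]
hi = A.hi+B.hi = [7.9+1.9, 29.8+1.9, 9.1+1.9] = [9.800,31.700,11.000]
diag = √(42.4²+42.4²+42.4²) = √5393.28 = 73.439

min=[-32.600,-10.700,-31.400] max=[9.800,31.700,11.000] diag=73.439


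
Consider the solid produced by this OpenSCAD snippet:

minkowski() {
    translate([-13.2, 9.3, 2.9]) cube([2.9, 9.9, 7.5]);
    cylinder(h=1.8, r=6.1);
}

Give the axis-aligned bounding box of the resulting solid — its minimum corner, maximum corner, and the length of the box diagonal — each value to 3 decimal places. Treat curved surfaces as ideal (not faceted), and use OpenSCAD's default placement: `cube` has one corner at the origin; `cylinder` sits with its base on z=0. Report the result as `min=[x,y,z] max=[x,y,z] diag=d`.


min=[-19.300,3.200,2.900] max=[-4.200,25.300,12.200] diag=28.336

A = translate([-13.2, 9.3, 2.9]) cube([2.9, 9.9, 7.5]) → bbox [-13.2,9.3,2.9] .. [-10.3,19.2,10.4]
B = cylinder(h=1.8, r=6.1) → bbox [-6.1,-6.1,0] .. [6.1,6.1,1.8]
lo = A.lo+B.lo = [-13.2-6.1, 9.3-6.1, 2.9+0] = [-19.300,3.200,2.900]
hi = A.hi+B.hi = [-10.3+6.1, 19.2+6.1, 10.4+1.8] = [-4.200,25.300,12.200]
diag = √(15.1²+22.1²+9.3²) = √802.91 = 28.336


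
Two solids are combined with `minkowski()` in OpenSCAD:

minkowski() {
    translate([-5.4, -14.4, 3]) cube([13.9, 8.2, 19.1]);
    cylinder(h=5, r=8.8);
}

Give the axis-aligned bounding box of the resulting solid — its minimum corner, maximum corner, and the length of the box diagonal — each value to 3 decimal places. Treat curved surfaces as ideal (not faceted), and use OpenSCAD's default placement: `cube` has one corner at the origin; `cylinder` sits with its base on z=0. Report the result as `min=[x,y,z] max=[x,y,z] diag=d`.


min=[-14.200,-23.200,3.000] max=[17.300,2.600,27.100] diag=47.315

A = translate([-5.4, -14.4, 3]) cube([13.9, 8.2, 19.1]) → bbox [-5.4,-14.4,3] .. [8.5,-6.2,22.1]
B = cylinder(h=5, r=8.8) → bbox [-8.8,-8.8,0] .. [8.8,8.8,5]
lo = A.lo+B.lo = [-5.4-8.8, -14.4-8.8, 3+0] = [-14.200,-23.200,3.000]
hi = A.hi+B.hi = [8.5+8.8, -6.2+8.8, 22.1+5] = [17.300,2.600,27.100]
diag = √(31.5²+25.8²+24.1²) = √2238.7 = 47.315


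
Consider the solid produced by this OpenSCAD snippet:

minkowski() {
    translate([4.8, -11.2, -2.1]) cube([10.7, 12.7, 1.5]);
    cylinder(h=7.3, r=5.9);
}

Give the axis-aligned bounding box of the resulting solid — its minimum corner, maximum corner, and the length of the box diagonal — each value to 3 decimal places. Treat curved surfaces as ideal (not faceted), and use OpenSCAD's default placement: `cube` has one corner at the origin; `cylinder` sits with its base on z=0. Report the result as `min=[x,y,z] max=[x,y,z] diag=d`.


A = translate([4.8, -11.2, -2.1]) cube([10.7, 12.7, 1.5]) → bbox [4.8,-11.2,-2.1] .. [15.5,1.5,-0.6]
B = cylinder(h=7.3, r=5.9) → bbox [-5.9,-5.9,0] .. [5.9,5.9,7.3]
lo = A.lo+B.lo = [4.8-5.9, -11.2-5.9, -2.1+0] = [-1.100,-17.100,-2.100]
hi = A.hi+B.hi = [15.5+5.9, 1.5+5.9, -0.6+7.3] = [21.400,7.400,6.700]
diag = √(22.5²+24.5²+8.8²) = √1183.94 = 34.408

min=[-1.100,-17.100,-2.100] max=[21.400,7.400,6.700] diag=34.408


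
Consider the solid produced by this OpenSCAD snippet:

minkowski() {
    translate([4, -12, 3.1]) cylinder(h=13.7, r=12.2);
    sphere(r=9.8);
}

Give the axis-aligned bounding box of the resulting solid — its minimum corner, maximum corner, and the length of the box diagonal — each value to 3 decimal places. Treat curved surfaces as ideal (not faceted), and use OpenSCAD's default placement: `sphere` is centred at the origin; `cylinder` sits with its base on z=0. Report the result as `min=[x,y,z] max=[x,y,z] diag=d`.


min=[-18.000,-34.000,-6.700] max=[26.000,10.000,26.600] diag=70.575

A = translate([4, -12, 3.1]) cylinder(h=13.7, r=12.2) → bbox [-8.2,-24.2,3.1] .. [16.2,0.2,16.8]
B = sphere(r=9.8) → bbox [-9.8,-9.8,-9.8] .. [9.8,9.8,9.8]
lo = A.lo+B.lo = [-8.2-9.8, -24.2-9.8, 3.1-9.8] = [-18.000,-34.000,-6.700]
hi = A.hi+B.hi = [16.2+9.8, 0.2+9.8, 16.8+9.8] = [26.000,10.000,26.600]
diag = √(44²+44²+33.3²) = √4980.89 = 70.575


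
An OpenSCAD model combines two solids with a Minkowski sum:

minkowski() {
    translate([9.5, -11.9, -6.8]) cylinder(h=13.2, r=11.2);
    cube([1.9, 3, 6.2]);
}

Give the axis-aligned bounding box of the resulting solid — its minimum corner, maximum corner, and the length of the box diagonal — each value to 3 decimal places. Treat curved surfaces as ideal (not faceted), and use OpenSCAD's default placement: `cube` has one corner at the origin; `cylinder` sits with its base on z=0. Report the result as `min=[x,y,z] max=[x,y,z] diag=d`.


min=[-1.700,-23.100,-6.800] max=[22.600,2.300,12.600] diag=40.150

A = translate([9.5, -11.9, -6.8]) cylinder(h=13.2, r=11.2) → bbox [-1.7,-23.1,-6.8] .. [20.7,-0.7,6.4]
B = cube([1.9, 3, 6.2]) → bbox [0,0,0] .. [1.9,3,6.2]
lo = A.lo+B.lo = [-1.7+0, -23.1+0, -6.8+0] = [-1.700,-23.100,-6.800]
hi = A.hi+B.hi = [20.7+1.9, -0.7+3, 6.4+6.2] = [22.600,2.300,12.600]
diag = √(24.3²+25.4²+19.4²) = √1612.01 = 40.150


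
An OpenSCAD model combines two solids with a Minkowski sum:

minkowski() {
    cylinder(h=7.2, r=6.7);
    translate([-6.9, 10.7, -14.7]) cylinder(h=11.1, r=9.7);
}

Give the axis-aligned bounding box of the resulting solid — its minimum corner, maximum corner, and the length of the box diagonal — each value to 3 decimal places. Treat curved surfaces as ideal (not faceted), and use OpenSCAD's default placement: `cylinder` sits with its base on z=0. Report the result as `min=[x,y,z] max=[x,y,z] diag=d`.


min=[-23.300,-5.700,-14.700] max=[9.500,27.100,3.600] diag=49.866

A = translate([-6.9, 10.7, -14.7]) cylinder(h=11.1, r=9.7) → bbox [-16.6,1,-14.7] .. [2.8,20.4,-3.6]
B = cylinder(h=7.2, r=6.7) → bbox [-6.7,-6.7,0] .. [6.7,6.7,7.2]
lo = A.lo+B.lo = [-16.6-6.7, 1-6.7, -14.7+0] = [-23.300,-5.700,-14.700]
hi = A.hi+B.hi = [2.8+6.7, 20.4+6.7, -3.6+7.2] = [9.500,27.100,3.600]
diag = √(32.8²+32.8²+18.3²) = √2486.57 = 49.866


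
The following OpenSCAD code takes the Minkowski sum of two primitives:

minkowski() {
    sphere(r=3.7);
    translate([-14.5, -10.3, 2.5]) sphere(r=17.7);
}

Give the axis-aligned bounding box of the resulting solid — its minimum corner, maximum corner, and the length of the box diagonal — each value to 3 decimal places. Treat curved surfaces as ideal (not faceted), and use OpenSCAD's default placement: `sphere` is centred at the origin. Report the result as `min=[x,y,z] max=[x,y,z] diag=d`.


A = translate([-14.5, -10.3, 2.5]) sphere(r=17.7) → bbox [-32.2,-28,-15.2] .. [3.2,7.4,20.2]
B = sphere(r=3.7) → bbox [-3.7,-3.7,-3.7] .. [3.7,3.7,3.7]
lo = A.lo+B.lo = [-32.2-3.7, -28-3.7, -15.2-3.7] = [-35.900,-31.700,-18.900]
hi = A.hi+B.hi = [3.2+3.7, 7.4+3.7, 20.2+3.7] = [6.900,11.100,23.900]
diag = √(42.8²+42.8²+42.8²) = √5495.52 = 74.132

min=[-35.900,-31.700,-18.900] max=[6.900,11.100,23.900] diag=74.132


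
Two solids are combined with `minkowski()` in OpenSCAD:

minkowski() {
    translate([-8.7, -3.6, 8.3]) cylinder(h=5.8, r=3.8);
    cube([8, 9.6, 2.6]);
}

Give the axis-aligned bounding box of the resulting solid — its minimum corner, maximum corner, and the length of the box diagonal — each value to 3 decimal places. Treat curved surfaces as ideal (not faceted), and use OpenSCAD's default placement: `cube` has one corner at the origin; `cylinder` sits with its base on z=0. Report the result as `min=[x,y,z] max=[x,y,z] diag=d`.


min=[-12.500,-7.400,8.300] max=[3.100,9.800,16.700] diag=24.693

A = translate([-8.7, -3.6, 8.3]) cylinder(h=5.8, r=3.8) → bbox [-12.5,-7.4,8.3] .. [-4.9,0.2,14.1]
B = cube([8, 9.6, 2.6]) → bbox [0,0,0] .. [8,9.6,2.6]
lo = A.lo+B.lo = [-12.5+0, -7.4+0, 8.3+0] = [-12.500,-7.400,8.300]
hi = A.hi+B.hi = [-4.9+8, 0.2+9.6, 14.1+2.6] = [3.100,9.800,16.700]
diag = √(15.6²+17.2²+8.4²) = √609.76 = 24.693


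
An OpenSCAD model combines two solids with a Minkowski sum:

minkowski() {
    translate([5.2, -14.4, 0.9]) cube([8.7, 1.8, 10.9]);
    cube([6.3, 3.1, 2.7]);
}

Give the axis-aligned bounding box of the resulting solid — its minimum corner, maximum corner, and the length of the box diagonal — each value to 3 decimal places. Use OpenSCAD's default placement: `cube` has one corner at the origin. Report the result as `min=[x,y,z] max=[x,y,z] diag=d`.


min=[5.200,-14.400,0.900] max=[20.200,-9.500,14.500] diag=20.832

A = translate([5.2, -14.4, 0.9]) cube([8.7, 1.8, 10.9]) → bbox [5.2,-14.4,0.9] .. [13.9,-12.6,11.8]
B = cube([6.3, 3.1, 2.7]) → bbox [0,0,0] .. [6.3,3.1,2.7]
lo = A.lo+B.lo = [5.2+0, -14.4+0, 0.9+0] = [5.200,-14.400,0.900]
hi = A.hi+B.hi = [13.9+6.3, -12.6+3.1, 11.8+2.7] = [20.200,-9.500,14.500]
diag = √(15²+4.9²+13.6²) = √433.97 = 20.832


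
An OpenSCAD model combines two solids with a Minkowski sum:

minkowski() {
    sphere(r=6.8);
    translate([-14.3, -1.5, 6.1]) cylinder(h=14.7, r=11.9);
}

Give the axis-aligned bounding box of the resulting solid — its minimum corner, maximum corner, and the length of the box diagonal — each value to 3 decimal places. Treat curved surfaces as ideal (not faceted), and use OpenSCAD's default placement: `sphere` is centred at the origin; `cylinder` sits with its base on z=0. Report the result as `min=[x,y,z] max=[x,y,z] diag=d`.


A = translate([-14.3, -1.5, 6.1]) cylinder(h=14.7, r=11.9) → bbox [-26.2,-13.4,6.1] .. [-2.4,10.4,20.8]
B = sphere(r=6.8) → bbox [-6.8,-6.8,-6.8] .. [6.8,6.8,6.8]
lo = A.lo+B.lo = [-26.2-6.8, -13.4-6.8, 6.1-6.8] = [-33.000,-20.200,-0.700]
hi = A.hi+B.hi = [-2.4+6.8, 10.4+6.8, 20.8+6.8] = [4.400,17.200,27.600]
diag = √(37.4²+37.4²+28.3²) = √3598.41 = 59.987

min=[-33.000,-20.200,-0.700] max=[4.400,17.200,27.600] diag=59.987


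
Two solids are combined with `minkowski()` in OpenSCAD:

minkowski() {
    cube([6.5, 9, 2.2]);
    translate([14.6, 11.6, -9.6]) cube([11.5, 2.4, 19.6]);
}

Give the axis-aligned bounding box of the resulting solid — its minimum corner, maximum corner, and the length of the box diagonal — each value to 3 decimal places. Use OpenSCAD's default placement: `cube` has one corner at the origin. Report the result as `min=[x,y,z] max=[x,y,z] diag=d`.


min=[14.600,11.600,-9.600] max=[32.600,23.000,12.200] diag=30.483

A = translate([14.6, 11.6, -9.6]) cube([11.5, 2.4, 19.6]) → bbox [14.6,11.6,-9.6] .. [26.1,14,10]
B = cube([6.5, 9, 2.2]) → bbox [0,0,0] .. [6.5,9,2.2]
lo = A.lo+B.lo = [14.6+0, 11.6+0, -9.6+0] = [14.600,11.600,-9.600]
hi = A.hi+B.hi = [26.1+6.5, 14+9, 10+2.2] = [32.600,23.000,12.200]
diag = √(18²+11.4²+21.8²) = √929.2 = 30.483


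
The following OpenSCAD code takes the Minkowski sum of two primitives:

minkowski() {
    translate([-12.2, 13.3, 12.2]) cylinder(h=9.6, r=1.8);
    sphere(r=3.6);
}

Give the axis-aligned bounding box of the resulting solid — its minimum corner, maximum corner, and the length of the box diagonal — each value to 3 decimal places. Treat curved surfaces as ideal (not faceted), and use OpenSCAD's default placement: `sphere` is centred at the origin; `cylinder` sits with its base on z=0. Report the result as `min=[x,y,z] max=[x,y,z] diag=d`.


A = translate([-12.2, 13.3, 12.2]) cylinder(h=9.6, r=1.8) → bbox [-14,11.5,12.2] .. [-10.4,15.1,21.8]
B = sphere(r=3.6) → bbox [-3.6,-3.6,-3.6] .. [3.6,3.6,3.6]
lo = A.lo+B.lo = [-14-3.6, 11.5-3.6, 12.2-3.6] = [-17.600,7.900,8.600]
hi = A.hi+B.hi = [-10.4+3.6, 15.1+3.6, 21.8+3.6] = [-6.800,18.700,25.400]
diag = √(10.8²+10.8²+16.8²) = √515.52 = 22.705

min=[-17.600,7.900,8.600] max=[-6.800,18.700,25.400] diag=22.705


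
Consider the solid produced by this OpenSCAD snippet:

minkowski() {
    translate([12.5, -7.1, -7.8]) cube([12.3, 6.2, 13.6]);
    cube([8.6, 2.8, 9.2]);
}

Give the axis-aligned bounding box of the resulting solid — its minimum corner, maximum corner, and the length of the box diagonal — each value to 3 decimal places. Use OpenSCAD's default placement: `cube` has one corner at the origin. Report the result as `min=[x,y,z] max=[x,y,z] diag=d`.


min=[12.500,-7.100,-7.800] max=[33.400,1.900,15.000] diag=32.213

A = translate([12.5, -7.1, -7.8]) cube([12.3, 6.2, 13.6]) → bbox [12.5,-7.1,-7.8] .. [24.8,-0.9,5.8]
B = cube([8.6, 2.8, 9.2]) → bbox [0,0,0] .. [8.6,2.8,9.2]
lo = A.lo+B.lo = [12.5+0, -7.1+0, -7.8+0] = [12.500,-7.100,-7.800]
hi = A.hi+B.hi = [24.8+8.6, -0.9+2.8, 5.8+9.2] = [33.400,1.900,15.000]
diag = √(20.9²+9²+22.8²) = √1037.65 = 32.213


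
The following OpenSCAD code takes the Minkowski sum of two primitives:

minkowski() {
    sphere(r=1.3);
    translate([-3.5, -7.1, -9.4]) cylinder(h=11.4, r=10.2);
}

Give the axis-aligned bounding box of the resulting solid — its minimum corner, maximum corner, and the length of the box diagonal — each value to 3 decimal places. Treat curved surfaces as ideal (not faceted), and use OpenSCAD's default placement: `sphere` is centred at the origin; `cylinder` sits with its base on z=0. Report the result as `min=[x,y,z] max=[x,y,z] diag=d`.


min=[-15.000,-18.600,-10.700] max=[8.000,4.400,3.300] diag=35.412

A = translate([-3.5, -7.1, -9.4]) cylinder(h=11.4, r=10.2) → bbox [-13.7,-17.3,-9.4] .. [6.7,3.1,2]
B = sphere(r=1.3) → bbox [-1.3,-1.3,-1.3] .. [1.3,1.3,1.3]
lo = A.lo+B.lo = [-13.7-1.3, -17.3-1.3, -9.4-1.3] = [-15.000,-18.600,-10.700]
hi = A.hi+B.hi = [6.7+1.3, 3.1+1.3, 2+1.3] = [8.000,4.400,3.300]
diag = √(23²+23²+14²) = √1254 = 35.412


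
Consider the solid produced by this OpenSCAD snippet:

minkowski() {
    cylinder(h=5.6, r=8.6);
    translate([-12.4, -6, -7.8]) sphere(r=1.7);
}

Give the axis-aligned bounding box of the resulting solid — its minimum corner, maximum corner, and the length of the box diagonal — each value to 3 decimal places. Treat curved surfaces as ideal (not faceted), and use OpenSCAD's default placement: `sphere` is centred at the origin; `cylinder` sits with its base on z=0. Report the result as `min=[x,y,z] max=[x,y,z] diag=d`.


A = translate([-12.4, -6, -7.8]) sphere(r=1.7) → bbox [-14.1,-7.7,-9.5] .. [-10.7,-4.3,-6.1]
B = cylinder(h=5.6, r=8.6) → bbox [-8.6,-8.6,0] .. [8.6,8.6,5.6]
lo = A.lo+B.lo = [-14.1-8.6, -7.7-8.6, -9.5+0] = [-22.700,-16.300,-9.500]
hi = A.hi+B.hi = [-10.7+8.6, -4.3+8.6, -6.1+5.6] = [-2.100,4.300,-0.500]
diag = √(20.6²+20.6²+9²) = √929.72 = 30.491

min=[-22.700,-16.300,-9.500] max=[-2.100,4.300,-0.500] diag=30.491


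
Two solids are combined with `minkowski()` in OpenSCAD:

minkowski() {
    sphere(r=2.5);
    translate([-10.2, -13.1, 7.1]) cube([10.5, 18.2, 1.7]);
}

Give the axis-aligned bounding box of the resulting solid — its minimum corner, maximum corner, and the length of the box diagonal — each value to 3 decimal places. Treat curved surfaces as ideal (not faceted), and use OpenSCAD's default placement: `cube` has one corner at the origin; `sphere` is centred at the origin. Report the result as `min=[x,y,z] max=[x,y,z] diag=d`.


min=[-12.700,-15.600,4.600] max=[2.800,7.600,11.300] diag=28.695

A = translate([-10.2, -13.1, 7.1]) cube([10.5, 18.2, 1.7]) → bbox [-10.2,-13.1,7.1] .. [0.3,5.1,8.8]
B = sphere(r=2.5) → bbox [-2.5,-2.5,-2.5] .. [2.5,2.5,2.5]
lo = A.lo+B.lo = [-10.2-2.5, -13.1-2.5, 7.1-2.5] = [-12.700,-15.600,4.600]
hi = A.hi+B.hi = [0.3+2.5, 5.1+2.5, 8.8+2.5] = [2.800,7.600,11.300]
diag = √(15.5²+23.2²+6.7²) = √823.38 = 28.695


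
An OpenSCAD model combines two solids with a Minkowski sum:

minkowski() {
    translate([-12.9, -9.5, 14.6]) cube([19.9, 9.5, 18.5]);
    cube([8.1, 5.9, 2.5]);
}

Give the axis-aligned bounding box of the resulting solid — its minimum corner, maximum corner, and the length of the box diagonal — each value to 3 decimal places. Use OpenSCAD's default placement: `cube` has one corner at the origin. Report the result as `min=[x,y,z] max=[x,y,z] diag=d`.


A = translate([-12.9, -9.5, 14.6]) cube([19.9, 9.5, 18.5]) → bbox [-12.9,-9.5,14.6] .. [7,0,33.1]
B = cube([8.1, 5.9, 2.5]) → bbox [0,0,0] .. [8.1,5.9,2.5]
lo = A.lo+B.lo = [-12.9+0, -9.5+0, 14.6+0] = [-12.900,-9.500,14.600]
hi = A.hi+B.hi = [7+8.1, 0+5.9, 33.1+2.5] = [15.100,5.900,35.600]
diag = √(28²+15.4²+21²) = √1462.16 = 38.238

min=[-12.900,-9.500,14.600] max=[15.100,5.900,35.600] diag=38.238


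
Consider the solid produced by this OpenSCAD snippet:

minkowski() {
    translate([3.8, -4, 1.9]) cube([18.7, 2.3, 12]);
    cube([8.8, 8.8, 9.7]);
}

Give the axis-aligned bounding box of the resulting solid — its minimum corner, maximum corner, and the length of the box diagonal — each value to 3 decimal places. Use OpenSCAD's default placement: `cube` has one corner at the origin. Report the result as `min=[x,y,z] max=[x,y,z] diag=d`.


min=[3.800,-4.000,1.900] max=[31.300,7.100,23.600] diag=36.747

A = translate([3.8, -4, 1.9]) cube([18.7, 2.3, 12]) → bbox [3.8,-4,1.9] .. [22.5,-1.7,13.9]
B = cube([8.8, 8.8, 9.7]) → bbox [0,0,0] .. [8.8,8.8,9.7]
lo = A.lo+B.lo = [3.8+0, -4+0, 1.9+0] = [3.800,-4.000,1.900]
hi = A.hi+B.hi = [22.5+8.8, -1.7+8.8, 13.9+9.7] = [31.300,7.100,23.600]
diag = √(27.5²+11.1²+21.7²) = √1350.35 = 36.747


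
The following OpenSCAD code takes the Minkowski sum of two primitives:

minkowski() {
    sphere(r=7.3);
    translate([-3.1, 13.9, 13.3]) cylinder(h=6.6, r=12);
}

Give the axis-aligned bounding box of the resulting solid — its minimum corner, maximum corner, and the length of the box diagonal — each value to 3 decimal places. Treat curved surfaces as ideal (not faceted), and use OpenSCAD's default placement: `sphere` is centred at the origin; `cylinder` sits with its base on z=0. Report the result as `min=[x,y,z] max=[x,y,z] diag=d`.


min=[-22.400,-5.400,6.000] max=[16.200,33.200,27.200] diag=58.561

A = translate([-3.1, 13.9, 13.3]) cylinder(h=6.6, r=12) → bbox [-15.1,1.9,13.3] .. [8.9,25.9,19.9]
B = sphere(r=7.3) → bbox [-7.3,-7.3,-7.3] .. [7.3,7.3,7.3]
lo = A.lo+B.lo = [-15.1-7.3, 1.9-7.3, 13.3-7.3] = [-22.400,-5.400,6.000]
hi = A.hi+B.hi = [8.9+7.3, 25.9+7.3, 19.9+7.3] = [16.200,33.200,27.200]
diag = √(38.6²+38.6²+21.2²) = √3429.36 = 58.561


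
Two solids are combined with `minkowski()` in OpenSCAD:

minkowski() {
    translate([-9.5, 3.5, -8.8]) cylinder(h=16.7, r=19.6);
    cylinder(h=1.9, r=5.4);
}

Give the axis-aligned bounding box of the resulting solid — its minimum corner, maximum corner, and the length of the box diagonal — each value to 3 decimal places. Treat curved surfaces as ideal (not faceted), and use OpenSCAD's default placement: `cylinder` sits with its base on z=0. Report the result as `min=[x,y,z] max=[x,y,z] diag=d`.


A = translate([-9.5, 3.5, -8.8]) cylinder(h=16.7, r=19.6) → bbox [-29.1,-16.1,-8.8] .. [10.1,23.1,7.9]
B = cylinder(h=1.9, r=5.4) → bbox [-5.4,-5.4,0] .. [5.4,5.4,1.9]
lo = A.lo+B.lo = [-29.1-5.4, -16.1-5.4, -8.8+0] = [-34.500,-21.500,-8.800]
hi = A.hi+B.hi = [10.1+5.4, 23.1+5.4, 7.9+1.9] = [15.500,28.500,9.800]
diag = √(50²+50²+18.6²) = √5345.96 = 73.116

min=[-34.500,-21.500,-8.800] max=[15.500,28.500,9.800] diag=73.116


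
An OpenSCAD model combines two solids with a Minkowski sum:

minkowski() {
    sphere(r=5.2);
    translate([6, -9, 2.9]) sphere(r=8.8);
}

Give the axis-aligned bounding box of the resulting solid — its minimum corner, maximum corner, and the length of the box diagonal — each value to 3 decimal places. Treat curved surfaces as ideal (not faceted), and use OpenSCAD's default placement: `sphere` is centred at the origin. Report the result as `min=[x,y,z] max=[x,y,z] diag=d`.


A = translate([6, -9, 2.9]) sphere(r=8.8) → bbox [-2.8,-17.8,-5.9] .. [14.8,-0.2,11.7]
B = sphere(r=5.2) → bbox [-5.2,-5.2,-5.2] .. [5.2,5.2,5.2]
lo = A.lo+B.lo = [-2.8-5.2, -17.8-5.2, -5.9-5.2] = [-8.000,-23.000,-11.100]
hi = A.hi+B.hi = [14.8+5.2, -0.2+5.2, 11.7+5.2] = [20.000,5.000,16.900]
diag = √(28²+28²+28²) = √2352 = 48.497

min=[-8.000,-23.000,-11.100] max=[20.000,5.000,16.900] diag=48.497


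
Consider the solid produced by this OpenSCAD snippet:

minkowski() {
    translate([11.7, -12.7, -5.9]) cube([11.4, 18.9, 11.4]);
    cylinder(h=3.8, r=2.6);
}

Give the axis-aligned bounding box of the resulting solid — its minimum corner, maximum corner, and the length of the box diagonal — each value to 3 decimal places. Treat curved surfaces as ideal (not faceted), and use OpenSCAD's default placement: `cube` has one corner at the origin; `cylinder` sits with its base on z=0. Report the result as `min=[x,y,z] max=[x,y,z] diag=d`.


A = translate([11.7, -12.7, -5.9]) cube([11.4, 18.9, 11.4]) → bbox [11.7,-12.7,-5.9] .. [23.1,6.2,5.5]
B = cylinder(h=3.8, r=2.6) → bbox [-2.6,-2.6,0] .. [2.6,2.6,3.8]
lo = A.lo+B.lo = [11.7-2.6, -12.7-2.6, -5.9+0] = [9.100,-15.300,-5.900]
hi = A.hi+B.hi = [23.1+2.6, 6.2+2.6, 5.5+3.8] = [25.700,8.800,9.300]
diag = √(16.6²+24.1²+15.2²) = √1087.41 = 32.976

min=[9.100,-15.300,-5.900] max=[25.700,8.800,9.300] diag=32.976


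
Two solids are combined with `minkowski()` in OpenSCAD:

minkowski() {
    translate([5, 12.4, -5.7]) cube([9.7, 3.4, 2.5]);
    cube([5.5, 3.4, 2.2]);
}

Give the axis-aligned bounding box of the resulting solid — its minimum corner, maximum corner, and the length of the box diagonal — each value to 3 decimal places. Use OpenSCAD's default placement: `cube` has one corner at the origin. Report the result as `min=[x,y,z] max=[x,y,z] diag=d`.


A = translate([5, 12.4, -5.7]) cube([9.7, 3.4, 2.5]) → bbox [5,12.4,-5.7] .. [14.7,15.8,-3.2]
B = cube([5.5, 3.4, 2.2]) → bbox [0,0,0] .. [5.5,3.4,2.2]
lo = A.lo+B.lo = [5+0, 12.4+0, -5.7+0] = [5.000,12.400,-5.700]
hi = A.hi+B.hi = [14.7+5.5, 15.8+3.4, -3.2+2.2] = [20.200,19.200,-1.000]
diag = √(15.2²+6.8²+4.7²) = √299.37 = 17.302

min=[5.000,12.400,-5.700] max=[20.200,19.200,-1.000] diag=17.302


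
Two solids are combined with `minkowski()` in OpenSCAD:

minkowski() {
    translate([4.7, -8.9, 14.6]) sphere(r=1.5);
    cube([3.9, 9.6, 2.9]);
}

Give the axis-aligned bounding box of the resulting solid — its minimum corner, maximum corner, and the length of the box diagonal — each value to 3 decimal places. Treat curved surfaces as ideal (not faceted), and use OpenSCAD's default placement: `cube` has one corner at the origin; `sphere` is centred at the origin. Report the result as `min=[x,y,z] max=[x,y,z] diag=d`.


min=[3.200,-10.400,13.100] max=[10.100,2.200,19.000] diag=15.530

A = translate([4.7, -8.9, 14.6]) sphere(r=1.5) → bbox [3.2,-10.4,13.1] .. [6.2,-7.4,16.1]
B = cube([3.9, 9.6, 2.9]) → bbox [0,0,0] .. [3.9,9.6,2.9]
lo = A.lo+B.lo = [3.2+0, -10.4+0, 13.1+0] = [3.200,-10.400,13.100]
hi = A.hi+B.hi = [6.2+3.9, -7.4+9.6, 16.1+2.9] = [10.100,2.200,19.000]
diag = √(6.9²+12.6²+5.9²) = √241.18 = 15.530


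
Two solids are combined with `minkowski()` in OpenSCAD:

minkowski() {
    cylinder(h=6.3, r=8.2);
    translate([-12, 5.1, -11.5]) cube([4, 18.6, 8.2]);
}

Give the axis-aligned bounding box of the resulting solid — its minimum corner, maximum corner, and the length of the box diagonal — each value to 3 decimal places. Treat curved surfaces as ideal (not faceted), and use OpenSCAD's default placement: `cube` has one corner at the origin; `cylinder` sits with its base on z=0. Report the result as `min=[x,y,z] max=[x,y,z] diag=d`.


min=[-20.200,-3.100,-11.500] max=[0.200,31.900,3.000] diag=43.028

A = translate([-12, 5.1, -11.5]) cube([4, 18.6, 8.2]) → bbox [-12,5.1,-11.5] .. [-8,23.7,-3.3]
B = cylinder(h=6.3, r=8.2) → bbox [-8.2,-8.2,0] .. [8.2,8.2,6.3]
lo = A.lo+B.lo = [-12-8.2, 5.1-8.2, -11.5+0] = [-20.200,-3.100,-11.500]
hi = A.hi+B.hi = [-8+8.2, 23.7+8.2, -3.3+6.3] = [0.200,31.900,3.000]
diag = √(20.4²+35²+14.5²) = √1851.41 = 43.028


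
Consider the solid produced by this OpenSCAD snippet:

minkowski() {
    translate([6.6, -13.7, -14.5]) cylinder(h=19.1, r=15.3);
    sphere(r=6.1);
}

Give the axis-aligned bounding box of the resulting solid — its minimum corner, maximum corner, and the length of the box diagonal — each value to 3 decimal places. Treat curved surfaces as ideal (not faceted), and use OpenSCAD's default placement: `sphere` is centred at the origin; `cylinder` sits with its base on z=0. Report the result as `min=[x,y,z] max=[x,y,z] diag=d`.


min=[-14.800,-35.100,-20.600] max=[28.000,7.700,10.700] diag=68.142

A = translate([6.6, -13.7, -14.5]) cylinder(h=19.1, r=15.3) → bbox [-8.7,-29,-14.5] .. [21.9,1.6,4.6]
B = sphere(r=6.1) → bbox [-6.1,-6.1,-6.1] .. [6.1,6.1,6.1]
lo = A.lo+B.lo = [-8.7-6.1, -29-6.1, -14.5-6.1] = [-14.800,-35.100,-20.600]
hi = A.hi+B.hi = [21.9+6.1, 1.6+6.1, 4.6+6.1] = [28.000,7.700,10.700]
diag = √(42.8²+42.8²+31.3²) = √4643.37 = 68.142


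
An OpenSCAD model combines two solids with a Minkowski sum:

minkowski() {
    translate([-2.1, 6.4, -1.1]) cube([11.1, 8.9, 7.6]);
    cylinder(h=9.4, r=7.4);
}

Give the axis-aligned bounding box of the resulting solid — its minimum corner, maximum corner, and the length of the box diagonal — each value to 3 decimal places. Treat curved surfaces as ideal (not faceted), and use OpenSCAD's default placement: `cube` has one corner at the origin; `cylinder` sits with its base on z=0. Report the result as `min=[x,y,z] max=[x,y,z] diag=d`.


A = translate([-2.1, 6.4, -1.1]) cube([11.1, 8.9, 7.6]) → bbox [-2.1,6.4,-1.1] .. [9,15.3,6.5]
B = cylinder(h=9.4, r=7.4) → bbox [-7.4,-7.4,0] .. [7.4,7.4,9.4]
lo = A.lo+B.lo = [-2.1-7.4, 6.4-7.4, -1.1+0] = [-9.500,-1.000,-1.100]
hi = A.hi+B.hi = [9+7.4, 15.3+7.4, 6.5+9.4] = [16.400,22.700,15.900]
diag = √(25.9²+23.7²+17²) = √1521.5 = 39.006

min=[-9.500,-1.000,-1.100] max=[16.400,22.700,15.900] diag=39.006


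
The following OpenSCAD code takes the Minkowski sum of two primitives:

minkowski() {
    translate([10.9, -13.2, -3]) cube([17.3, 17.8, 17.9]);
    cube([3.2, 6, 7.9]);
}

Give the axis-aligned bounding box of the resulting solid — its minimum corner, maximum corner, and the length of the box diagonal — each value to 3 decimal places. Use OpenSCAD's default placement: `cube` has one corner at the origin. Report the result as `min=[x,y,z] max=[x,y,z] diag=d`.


min=[10.900,-13.200,-3.000] max=[31.400,10.600,22.800] diag=40.649

A = translate([10.9, -13.2, -3]) cube([17.3, 17.8, 17.9]) → bbox [10.9,-13.2,-3] .. [28.2,4.6,14.9]
B = cube([3.2, 6, 7.9]) → bbox [0,0,0] .. [3.2,6,7.9]
lo = A.lo+B.lo = [10.9+0, -13.2+0, -3+0] = [10.900,-13.200,-3.000]
hi = A.hi+B.hi = [28.2+3.2, 4.6+6, 14.9+7.9] = [31.400,10.600,22.800]
diag = √(20.5²+23.8²+25.8²) = √1652.33 = 40.649


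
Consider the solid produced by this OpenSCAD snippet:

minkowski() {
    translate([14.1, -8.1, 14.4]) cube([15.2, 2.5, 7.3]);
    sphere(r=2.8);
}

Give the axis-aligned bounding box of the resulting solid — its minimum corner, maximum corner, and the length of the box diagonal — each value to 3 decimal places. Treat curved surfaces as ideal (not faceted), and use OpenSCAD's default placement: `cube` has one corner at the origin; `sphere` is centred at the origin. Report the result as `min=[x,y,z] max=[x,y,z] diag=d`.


A = translate([14.1, -8.1, 14.4]) cube([15.2, 2.5, 7.3]) → bbox [14.1,-8.1,14.4] .. [29.3,-5.6,21.7]
B = sphere(r=2.8) → bbox [-2.8,-2.8,-2.8] .. [2.8,2.8,2.8]
lo = A.lo+B.lo = [14.1-2.8, -8.1-2.8, 14.4-2.8] = [11.300,-10.900,11.600]
hi = A.hi+B.hi = [29.3+2.8, -5.6+2.8, 21.7+2.8] = [32.100,-2.800,24.500]
diag = √(20.8²+8.1²+12.9²) = √664.66 = 25.781

min=[11.300,-10.900,11.600] max=[32.100,-2.800,24.500] diag=25.781


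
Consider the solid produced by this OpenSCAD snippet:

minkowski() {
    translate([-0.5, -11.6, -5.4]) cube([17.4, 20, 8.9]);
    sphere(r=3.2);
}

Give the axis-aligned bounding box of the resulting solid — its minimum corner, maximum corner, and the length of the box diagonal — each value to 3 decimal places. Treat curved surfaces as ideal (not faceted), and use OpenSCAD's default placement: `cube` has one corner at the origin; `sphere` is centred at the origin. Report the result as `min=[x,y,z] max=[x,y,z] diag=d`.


A = translate([-0.5, -11.6, -5.4]) cube([17.4, 20, 8.9]) → bbox [-0.5,-11.6,-5.4] .. [16.9,8.4,3.5]
B = sphere(r=3.2) → bbox [-3.2,-3.2,-3.2] .. [3.2,3.2,3.2]
lo = A.lo+B.lo = [-0.5-3.2, -11.6-3.2, -5.4-3.2] = [-3.700,-14.800,-8.600]
hi = A.hi+B.hi = [16.9+3.2, 8.4+3.2, 3.5+3.2] = [20.100,11.600,6.700]
diag = √(23.8²+26.4²+15.3²) = √1497.49 = 38.697

min=[-3.700,-14.800,-8.600] max=[20.100,11.600,6.700] diag=38.697


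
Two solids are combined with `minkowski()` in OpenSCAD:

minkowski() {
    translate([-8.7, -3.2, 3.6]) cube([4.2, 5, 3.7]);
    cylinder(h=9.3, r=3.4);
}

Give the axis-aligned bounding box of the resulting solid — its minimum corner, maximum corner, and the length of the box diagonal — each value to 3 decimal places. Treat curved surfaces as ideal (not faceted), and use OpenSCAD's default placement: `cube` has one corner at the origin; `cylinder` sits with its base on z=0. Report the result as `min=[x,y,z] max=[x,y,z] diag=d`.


A = translate([-8.7, -3.2, 3.6]) cube([4.2, 5, 3.7]) → bbox [-8.7,-3.2,3.6] .. [-4.5,1.8,7.3]
B = cylinder(h=9.3, r=3.4) → bbox [-3.4,-3.4,0] .. [3.4,3.4,9.3]
lo = A.lo+B.lo = [-8.7-3.4, -3.2-3.4, 3.6+0] = [-12.100,-6.600,3.600]
hi = A.hi+B.hi = [-4.5+3.4, 1.8+3.4, 7.3+9.3] = [-1.100,5.200,16.600]
diag = √(11²+11.8²+13²) = √429.24 = 20.718

min=[-12.100,-6.600,3.600] max=[-1.100,5.200,16.600] diag=20.718


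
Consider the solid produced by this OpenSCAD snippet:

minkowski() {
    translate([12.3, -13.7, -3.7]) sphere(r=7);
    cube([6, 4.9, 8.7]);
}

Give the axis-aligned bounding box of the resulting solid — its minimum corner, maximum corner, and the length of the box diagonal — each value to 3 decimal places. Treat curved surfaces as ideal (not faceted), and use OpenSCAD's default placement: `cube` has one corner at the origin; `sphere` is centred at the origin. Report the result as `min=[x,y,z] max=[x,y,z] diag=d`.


min=[5.300,-20.700,-10.700] max=[25.300,-1.800,12.000] diag=35.672

A = translate([12.3, -13.7, -3.7]) sphere(r=7) → bbox [5.3,-20.7,-10.7] .. [19.3,-6.7,3.3]
B = cube([6, 4.9, 8.7]) → bbox [0,0,0] .. [6,4.9,8.7]
lo = A.lo+B.lo = [5.3+0, -20.7+0, -10.7+0] = [5.300,-20.700,-10.700]
hi = A.hi+B.hi = [19.3+6, -6.7+4.9, 3.3+8.7] = [25.300,-1.800,12.000]
diag = √(20²+18.9²+22.7²) = √1272.5 = 35.672


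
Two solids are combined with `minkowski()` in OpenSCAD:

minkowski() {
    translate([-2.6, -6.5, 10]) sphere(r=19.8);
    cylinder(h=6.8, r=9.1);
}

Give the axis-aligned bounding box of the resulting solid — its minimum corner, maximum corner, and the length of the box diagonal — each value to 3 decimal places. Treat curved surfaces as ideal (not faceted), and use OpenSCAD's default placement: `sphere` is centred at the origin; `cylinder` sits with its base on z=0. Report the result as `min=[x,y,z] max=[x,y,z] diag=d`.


min=[-31.500,-35.400,-9.800] max=[26.300,22.400,36.600] diag=93.993

A = translate([-2.6, -6.5, 10]) sphere(r=19.8) → bbox [-22.4,-26.3,-9.8] .. [17.2,13.3,29.8]
B = cylinder(h=6.8, r=9.1) → bbox [-9.1,-9.1,0] .. [9.1,9.1,6.8]
lo = A.lo+B.lo = [-22.4-9.1, -26.3-9.1, -9.8+0] = [-31.500,-35.400,-9.800]
hi = A.hi+B.hi = [17.2+9.1, 13.3+9.1, 29.8+6.8] = [26.300,22.400,36.600]
diag = √(57.8²+57.8²+46.4²) = √8834.64 = 93.993


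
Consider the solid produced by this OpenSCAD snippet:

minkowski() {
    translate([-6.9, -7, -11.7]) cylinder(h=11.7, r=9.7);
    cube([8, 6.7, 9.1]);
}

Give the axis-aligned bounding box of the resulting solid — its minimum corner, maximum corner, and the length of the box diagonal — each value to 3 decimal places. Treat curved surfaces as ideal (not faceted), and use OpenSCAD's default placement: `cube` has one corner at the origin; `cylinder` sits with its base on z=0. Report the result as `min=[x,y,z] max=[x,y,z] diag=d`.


min=[-16.600,-16.700,-11.700] max=[10.800,9.400,9.100] diag=43.181

A = translate([-6.9, -7, -11.7]) cylinder(h=11.7, r=9.7) → bbox [-16.6,-16.7,-11.7] .. [2.8,2.7,0]
B = cube([8, 6.7, 9.1]) → bbox [0,0,0] .. [8,6.7,9.1]
lo = A.lo+B.lo = [-16.6+0, -16.7+0, -11.7+0] = [-16.600,-16.700,-11.700]
hi = A.hi+B.hi = [2.8+8, 2.7+6.7, 0+9.1] = [10.800,9.400,9.100]
diag = √(27.4²+26.1²+20.8²) = √1864.61 = 43.181
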